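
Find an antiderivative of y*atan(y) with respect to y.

y**2*atan(y)/2 - y/2 + atan(y)/2 + C

Use integration by parts with u = arctan(y), dv = y dy.
Then du = 1/(y**2 + 1) dy.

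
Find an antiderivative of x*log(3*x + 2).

Use integration by parts with u = log(3*x + 2), dv = x dx.
Then du = 3/(3*x + 2) dx and v = x**2/2.

x**2*log(3*x + 2)/2 - x**2/4 + x/3 - 2*log(3*x + 2)/9 + C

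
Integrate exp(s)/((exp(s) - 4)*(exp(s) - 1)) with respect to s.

log(exp(s) - 4)/3 - log(exp(s) - 1)/3 + C

Let u = e^s, du = e^s ds.
The integral becomes ∫ du/((u-4)(u-1)); decompose into partial fractions.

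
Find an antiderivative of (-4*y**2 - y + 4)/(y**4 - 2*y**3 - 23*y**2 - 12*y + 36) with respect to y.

Factor the denominator: (y - 6)*(y - 1)*(y + 2)*(y + 3).
Partial-fraction decomposition: 29/(36*(y + 3)) - 5/(12*(y + 2)) + 1/(60*(y - 1)) - 73/(180*(y - 6)).
Integrate each term: A/(y−a) contributes A·log|y−a|.

-73*log(y - 6)/180 + log(y - 1)/60 - 5*log(y + 2)/12 + 29*log(y + 3)/36 + C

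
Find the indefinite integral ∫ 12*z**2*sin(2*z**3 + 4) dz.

Let u = 2*z**3 + 4, so du = (6*z**2) dz.
Rewriting, the integral becomes 2·∫ sin(u) du = 2·-cos(u).
Substituting back, u = 2*z**3 + 4.

-2*cos(2*z**3 + 4) + C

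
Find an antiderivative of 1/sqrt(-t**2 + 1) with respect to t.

Substitute t = sin(θ), so dt = cos(θ) dθ and the radical becomes sqrt(-t**2 + 1) = cos(θ) by the Pythagorean identity.
Integrate the resulting trig expression in θ, then back-substitute θ = asin(t), sin(θ) = t, cos(θ) = sqrt(-t**2 + 1) (absorbing any constant into C).

asin(t) + C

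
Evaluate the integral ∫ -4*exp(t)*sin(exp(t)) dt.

Let u = exp(t), so du = (exp(t)) dt.
Rewriting, the integral becomes -4·∫ sin(u) du = -4·-cos(u).
Substituting back, u = exp(t).

4*cos(exp(t)) + C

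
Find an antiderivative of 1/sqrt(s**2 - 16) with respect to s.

Substitute s = 4·sec(θ), so ds = 4·sec(θ)*tan(θ) dθ and the radical becomes sqrt(s**2 - 16) = 4·tan(θ) by the Pythagorean identity.
Integrate the resulting trig expression in θ, then back-substitute sec(θ) = s/4, tan(θ) = sqrt(s**2 - 16)/4 (absorbing any constant into C).

log(s + sqrt(s**2 - 16)) + C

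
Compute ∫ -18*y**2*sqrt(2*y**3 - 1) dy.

-2*(2*y**3 - 1)**(3/2) + C

Let u = 2*y**3 - 1, so du = (6*y**2) dy.
Rewriting, the integral becomes -3·∫ √u du = -3·(2/3)u^(3/2).
Substituting back, u = 2*y**3 - 1.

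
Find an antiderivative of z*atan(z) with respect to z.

z**2*atan(z)/2 - z/2 + atan(z)/2 + C

Use integration by parts with u = arctan(z), dv = z dz.
Then du = 1/(z**2 + 1) dz.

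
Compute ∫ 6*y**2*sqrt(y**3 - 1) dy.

Let u = y**3 - 1, so du = (3*y**2) dy.
Rewriting, the integral becomes 2·∫ √u du = 2·(2/3)u^(3/2).
Substituting back, u = y**3 - 1.

4*(y**3 - 1)**(3/2)/3 + C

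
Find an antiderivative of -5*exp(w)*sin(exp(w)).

Let u = exp(w), so du = (exp(w)) dw.
Rewriting, the integral becomes -5·∫ sin(u) du = -5·-cos(u).
Substituting back, u = exp(w).

5*cos(exp(w)) + C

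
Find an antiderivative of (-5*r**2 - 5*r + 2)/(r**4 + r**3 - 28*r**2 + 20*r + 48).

Factor the denominator: (r - 4)*(r - 2)*(r + 1)*(r + 6).
Partial-fraction decomposition: 37/(100*(r + 6)) + 2/(75*(r + 1)) + 7/(12*(r - 2)) - 49/(50*(r - 4)).
Integrate each term: A/(r−a) contributes A·log|r−a|.

-49*log(r - 4)/50 + 7*log(r - 2)/12 + 2*log(r + 1)/75 + 37*log(r + 6)/100 + C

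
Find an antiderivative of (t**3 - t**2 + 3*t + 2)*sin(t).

Use integration by parts with u = t**3 - t**2 + 3*t + 2, dv = sin(t) dt, so v = -cos(t).
Apply parts 3 times (tabular method): alternate signs, differentiate u down to 0, integrate dv up.

-t**3*cos(t) + 3*t**2*sin(t) + t**2*cos(t) - 2*t*sin(t) + 3*t*cos(t) - 3*sin(t) - 4*cos(t) + C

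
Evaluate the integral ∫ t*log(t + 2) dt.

Use integration by parts with u = log(t + 2), dv = t dt.
Then du = 1/(t + 2) dt and v = t**2/2.

t**2*log(t + 2)/2 - t**2/4 + t - 2*log(t + 2) + C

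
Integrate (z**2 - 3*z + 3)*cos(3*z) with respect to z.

z**2*sin(3*z)/3 - z*sin(3*z) + 2*z*cos(3*z)/9 + 25*sin(3*z)/27 - cos(3*z)/3 + C

Use integration by parts with u = z**2 - 3*z + 3, dv = cos(3*z) dz, so v = sin(3*z)/3.
Apply parts 2 times (tabular method): alternate signs, differentiate u down to 0, integrate dv up.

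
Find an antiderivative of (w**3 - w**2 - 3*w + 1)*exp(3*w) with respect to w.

(9*w**3 - 18*w**2 - 15*w + 14)*exp(3*w)/27 + C

Use integration by parts with u = w**3 - w**2 - 3*w + 1, dv = exp(3*w) dw, so v = exp(3*w)/3.
Apply parts 3 times (tabular method): alternate signs, differentiate u down to 0, integrate dv up.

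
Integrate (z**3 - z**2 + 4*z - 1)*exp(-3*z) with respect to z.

(-3*z**3 - 12*z - 1)*exp(-3*z)/9 + C

Use integration by parts with u = z**3 - z**2 + 4*z - 1, dv = exp(-3*z) dz, so v = -exp(-3*z)/3.
Apply parts 3 times (tabular method): alternate signs, differentiate u down to 0, integrate dv up.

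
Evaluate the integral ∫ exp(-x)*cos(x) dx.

Let I denote the integral. Integrate by parts with u = cos(x), dv = exp(-x) dx, so v = -exp(-x): I = -exp(-x)*cos(x) − ∫ exp(-x)*sin(x) dx.
Apply parts again with u = sin(x), dv = exp(-x) dx: ∫ exp(-x)*sin(x) dx = -exp(-x)*sin(x) + I. Substituting back brings back I: I = exp(-x)*sin(x) - exp(-x)*cos(x) − I.
Solving for I: (1 + 1)·I equals the remaining terms, so I = (1/2)·(exp(-x)*sin(x) - exp(-x)*cos(x)).

exp(-x)*sin(x)/2 - exp(-x)*cos(x)/2 + C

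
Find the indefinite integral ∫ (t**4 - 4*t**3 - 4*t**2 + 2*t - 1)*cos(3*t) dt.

t**4*sin(3*t)/3 - 4*t**3*sin(3*t)/3 + 4*t**3*cos(3*t)/9 - 16*t**2*sin(3*t)/9 - 4*t**2*cos(3*t)/3 + 14*t*sin(3*t)/9 - 32*t*cos(3*t)/27 + 5*sin(3*t)/81 + 14*cos(3*t)/27 + C

Use integration by parts with u = t**4 - 4*t**3 - 4*t**2 + 2*t - 1, dv = cos(3*t) dt, so v = sin(3*t)/3.
Apply parts 4 times (tabular method): alternate signs, differentiate u down to 0, integrate dv up.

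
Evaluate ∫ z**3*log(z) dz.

Use integration by parts with u = log(z), dv = z**3 dz.
Then du = 1/z dz and v = z**4/4.

z**4*log(z)/4 - z**4/16 + C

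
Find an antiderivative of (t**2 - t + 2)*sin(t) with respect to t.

-t**2*cos(t) + 2*t*sin(t) + t*cos(t) - sin(t) + C

Use integration by parts with u = t**2 - t + 2, dv = sin(t) dt, so v = -cos(t).
Apply parts 2 times (tabular method): alternate signs, differentiate u down to 0, integrate dv up.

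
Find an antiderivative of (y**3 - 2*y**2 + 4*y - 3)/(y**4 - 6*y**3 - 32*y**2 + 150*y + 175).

45*log(y - 7)/32 - 23*log(y - 5)/30 - 5*log(y + 1)/96 + 33*log(y + 5)/80 + C

Factor the denominator: (y - 7)*(y - 5)*(y + 1)*(y + 5).
Partial-fraction decomposition: 33/(80*(y + 5)) - 5/(96*(y + 1)) - 23/(30*(y - 5)) + 45/(32*(y - 7)).
Integrate each term: A/(y−a) contributes A·log|y−a|.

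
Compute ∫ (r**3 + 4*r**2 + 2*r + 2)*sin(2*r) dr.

-r**3*cos(2*r)/2 + 3*r**2*sin(2*r)/4 - 2*r**2*cos(2*r) + 2*r*sin(2*r) - r*cos(2*r)/4 + sin(2*r)/8 + C

Use integration by parts with u = r**3 + 4*r**2 + 2*r + 2, dv = sin(2*r) dr, so v = -cos(2*r)/2.
Apply parts 3 times (tabular method): alternate signs, differentiate u down to 0, integrate dv up.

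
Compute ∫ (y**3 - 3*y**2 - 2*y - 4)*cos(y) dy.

y**3*sin(y) - 3*y**2*sin(y) + 3*y**2*cos(y) - 8*y*sin(y) - 6*y*cos(y) + 2*sin(y) - 8*cos(y) + C

Use integration by parts with u = y**3 - 3*y**2 - 2*y - 4, dv = cos(y) dy, so v = sin(y).
Apply parts 3 times (tabular method): alternate signs, differentiate u down to 0, integrate dv up.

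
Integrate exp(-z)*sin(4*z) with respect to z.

Let I denote the integral. Integrate by parts with u = sin(4*z), dv = exp(-z) dz, so v = -exp(-z): I = -exp(-z)*sin(4*z) + 4·∫ exp(-z)*cos(4*z) dz.
Apply parts again with u = cos(4*z), dv = exp(-z) dz: ∫ exp(-z)*cos(4*z) dz = -exp(-z)*cos(4*z) − 4·I. Substituting back brings back I: I = -exp(-z)*sin(4*z) - 4*exp(-z)*cos(4*z) − 16·I.
Solving for I: (1 + 16)·I equals the remaining terms, so I = (1/17)·(-exp(-z)*sin(4*z) - 4*exp(-z)*cos(4*z)).

-exp(-z)*sin(4*z)/17 - 4*exp(-z)*cos(4*z)/17 + C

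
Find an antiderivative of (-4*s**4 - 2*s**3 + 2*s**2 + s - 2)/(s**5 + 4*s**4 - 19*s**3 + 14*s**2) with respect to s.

-6*log(s)/49 - 2*log(s - 2) + 5*log(s - 1)/8 - 981*log(s + 7)/392 + 1/(7*s) + C

Factor the denominator: s**2*(s - 2)*(s - 1)*(s + 7).
Partial-fraction decomposition: -981/(392*(s + 7)) + 5/(8*(s - 1)) - 2/(s - 2) - 6/(49*s) - 1/(7*s**2).
Integrate each term; A/(s−a) gives A·log|s−a|; A/(s−a)² gives −A/(s−a).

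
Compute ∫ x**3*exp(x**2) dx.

Let u = x², du = 2x dx; rewrite as (1/2)∫ u^1·exp(1u) du.
Now integrate by parts 1 time.

(x**2 - 1)*exp(x**2)/2 + C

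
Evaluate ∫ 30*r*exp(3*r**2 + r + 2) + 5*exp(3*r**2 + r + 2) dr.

5*exp(3*r**2 + r + 2) + C

Let u = 3*r**2 + r + 2, so du = (6*r + 1) dr.
Rewriting, the integral becomes 5·∫ e^u du = 5·e^u.
Substituting back, u = 3*r**2 + r + 2.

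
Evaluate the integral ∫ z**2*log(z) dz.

Use integration by parts with u = log(z), dv = z**2 dz.
Then du = 1/z dz and v = z**3/3.

z**3*log(z)/3 - z**3/9 + C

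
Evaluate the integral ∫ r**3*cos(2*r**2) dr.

Let u = r², du = 2r dr; rewrite as (1/2)∫ u^1·cos(2u) du.
Now integrate by parts 1 time.

r**2*sin(2*r**2)/4 + cos(2*r**2)/8 + C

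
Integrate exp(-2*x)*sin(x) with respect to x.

-2*exp(-2*x)*sin(x)/5 - exp(-2*x)*cos(x)/5 + C

Let I denote the integral. Integrate by parts with u = sin(x), dv = exp(-2*x) dx, so v = -exp(-2*x)/2: I = -exp(-2*x)*sin(x)/2 + (1/2)·∫ exp(-2*x)*cos(x) dx.
Apply parts again with u = cos(x), dv = exp(-2*x) dx: ∫ exp(-2*x)*cos(x) dx = -exp(-2*x)*cos(x)/2 − (1/2)·I. Substituting back brings back I: I = -exp(-2*x)*sin(x)/2 - exp(-2*x)*cos(x)/4 − (1/4)·I.
Solving for I: (1 + 1/4)·I equals the remaining terms, so I = (4/5)·(-exp(-2*x)*sin(x)/2 - exp(-2*x)*cos(x)/4).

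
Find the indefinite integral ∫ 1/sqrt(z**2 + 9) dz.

log(z + sqrt(z**2 + 9)) + C

Substitute z = 3·tan(θ), so dz = 3·sec(θ)^2 dθ and the radical becomes sqrt(z**2 + 9) = 3·sec(θ) by the Pythagorean identity.
Integrate the resulting trig expression in θ, then back-substitute tan(θ) = z/3, sec(θ) = sqrt(z**2 + 9)/3 (absorbing any constant into C).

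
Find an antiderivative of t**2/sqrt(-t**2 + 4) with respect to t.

Substitute t = 2·sin(θ), so dt = 2·cos(θ) dθ and the radical becomes sqrt(-t**2 + 4) = 2·cos(θ) by the Pythagorean identity.
Integrate the resulting trig expression in θ, then back-substitute θ = asin(t/2), sin(θ) = t/2, cos(θ) = sqrt(-t**2 + 4)/2 (absorbing any constant into C).

-t*sqrt(-t**2 + 4)/2 + 2*asin(t/2) + C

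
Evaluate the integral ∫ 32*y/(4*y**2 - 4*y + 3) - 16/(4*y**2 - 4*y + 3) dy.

4*log(4*y**2 - 4*y + 3) + C

Let u = 4*y**2 - 4*y + 3, so du = (8*y - 4) dy.
Rewriting, the integral becomes 4·∫ 1/u du = 4·log(u).
Substituting back, u = 4*y**2 - 4*y + 3.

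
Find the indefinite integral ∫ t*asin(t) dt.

t**2*asin(t)/2 + t*sqrt(-t**2 + 1)/4 - asin(t)/4 + C

Use integration by parts with u = arcsin(t), dv = t dt.
Then du = 1/sqrt(-t**2 + 1) dt.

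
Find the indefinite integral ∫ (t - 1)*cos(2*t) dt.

t*sin(2*t)/2 - sin(2*t)/2 + cos(2*t)/4 + C

Use integration by parts with u = t - 1, dv = cos(2*t) dt, so v = sin(2*t)/2.
Apply parts 1 times (tabular method): alternate signs, differentiate u down to 0, integrate dv up.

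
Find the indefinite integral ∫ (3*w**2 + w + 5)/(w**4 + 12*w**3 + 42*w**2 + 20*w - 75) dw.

Factor the denominator: (w - 1)*(w + 3)*(w + 5)**2.
Partial-fraction decomposition: 7/(4*(w + 5)) + 25/(4*(w + 5)**2) - 29/(16*(w + 3)) + 1/(16*(w - 1)).
Integrate each term; A/(w−a) gives A·log|w−a|; A/(w−a)² gives −A/(w−a).

log(w - 1)/16 - 29*log(w + 3)/16 + 7*log(w + 5)/4 - 25/(4*w + 20) + C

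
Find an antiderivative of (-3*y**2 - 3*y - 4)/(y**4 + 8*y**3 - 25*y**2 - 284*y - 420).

-5*log(y - 6)/44 + log(y + 2)/12 - 32*log(y + 5)/33 + log(y + 7) + C

Factor the denominator: (y - 6)*(y + 2)*(y + 5)*(y + 7).
Partial-fraction decomposition: 1/(y + 7) - 32/(33*(y + 5)) + 1/(12*(y + 2)) - 5/(44*(y - 6)).
Integrate each term: A/(y−a) contributes A·log|y−a|.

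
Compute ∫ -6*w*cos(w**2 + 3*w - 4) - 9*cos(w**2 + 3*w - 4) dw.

Let u = w**2 + 3*w - 4, so du = (2*w + 3) dw.
Rewriting, the integral becomes -3·∫ cos(u) du = -3·sin(u).
Substituting back, u = w**2 + 3*w - 4.

-3*sin(w**2 + 3*w - 4) + C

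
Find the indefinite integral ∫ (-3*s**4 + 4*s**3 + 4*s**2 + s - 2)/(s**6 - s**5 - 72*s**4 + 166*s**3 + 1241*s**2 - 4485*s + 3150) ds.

61*log(s - 5)/3872 - 49*log(s - 3)/360 - log(s - 1)/448 - 4616*log(s + 6)/7623 + 233*log(s + 7)/320 + 53/(44*s - 220) + C

Factor the denominator: (s - 5)**2*(s - 3)*(s - 1)*(s + 6)*(s + 7).
Partial-fraction decomposition: 233/(320*(s + 7)) - 4616/(7623*(s + 6)) - 1/(448*(s - 1)) - 49/(360*(s - 3)) + 61/(3872*(s - 5)) - 53/(44*(s - 5)**2).
Integrate each term; A/(s−a) gives A·log|s−a|; A/(s−a)² gives −A/(s−a).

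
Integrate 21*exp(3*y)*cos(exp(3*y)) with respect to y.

7*sin(exp(3*y)) + C

Let u = exp(3*y), so du = (3*exp(3*y)) dy.
Rewriting, the integral becomes 7·∫ cos(u) du = 7·sin(u).
Substituting back, u = exp(3*y).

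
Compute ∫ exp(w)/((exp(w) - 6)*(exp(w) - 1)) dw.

Let u = e^w, du = e^w dw.
The integral becomes ∫ du/((u-6)(u-1)); decompose into partial fractions.

log(exp(w) - 6)/5 - log(exp(w) - 1)/5 + C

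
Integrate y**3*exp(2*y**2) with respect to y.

(2*y**2 - 1)*exp(2*y**2)/8 + C

Let u = y², du = 2y dy; rewrite as (1/2)∫ u^1·exp(2u) du.
Now integrate by parts 1 time.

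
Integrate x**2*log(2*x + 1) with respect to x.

Use integration by parts with u = log(2*x + 1), dv = x**2 dx.
Then du = 2/(2*x + 1) dx and v = x**3/3.

x**3*log(2*x + 1)/3 - x**3/9 + x**2/12 - x/12 + log(2*x + 1)/24 + C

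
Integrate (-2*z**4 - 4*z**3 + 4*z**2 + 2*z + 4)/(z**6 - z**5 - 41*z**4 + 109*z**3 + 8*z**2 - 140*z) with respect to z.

-log(z)/35 - 409*log(z - 5)/810 + 313*log(z - 2)/729 + 2*log(z + 1)/81 + 811*log(z + 7)/10206 - 20/(81*z - 162) + C

Factor the denominator: z*(z - 5)*(z - 2)**2*(z + 1)*(z + 7).
Partial-fraction decomposition: 811/(10206*(z + 7)) + 2/(81*(z + 1)) + 313/(729*(z - 2)) + 20/(81*(z - 2)**2) - 409/(810*(z - 5)) - 1/(35*z).
Integrate each term; A/(z−a) gives A·log|z−a|; A/(z−a)² gives −A/(z−a).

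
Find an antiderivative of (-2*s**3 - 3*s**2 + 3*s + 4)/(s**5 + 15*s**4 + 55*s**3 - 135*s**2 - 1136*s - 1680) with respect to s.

-20*log(s - 4)/693 - 11*log(s + 3)/28 + 3*log(s + 4) - 41*log(s + 5)/9 + 87*log(s + 7)/44 + C

Factor the denominator: (s - 4)*(s + 3)*(s + 4)*(s + 5)*(s + 7).
Partial-fraction decomposition: 87/(44*(s + 7)) - 41/(9*(s + 5)) + 3/(s + 4) - 11/(28*(s + 3)) - 20/(693*(s - 4)).
Integrate each term: A/(s−a) contributes A·log|s−a|.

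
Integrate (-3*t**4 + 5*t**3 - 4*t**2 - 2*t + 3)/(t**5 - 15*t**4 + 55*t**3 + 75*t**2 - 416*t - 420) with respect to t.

Factor the denominator: (t - 7)*(t - 6)*(t - 5)*(t + 1)*(t + 2).
Partial-fraction decomposition: -97/(504*(t + 2)) + 1/(48*(t + 1)) - 1357/(84*(t - 5)) + 423/(8*(t - 6)) - 5695/(144*(t - 7)).
Integrate each term: A/(t−a) contributes A·log|t−a|.

-5695*log(t - 7)/144 + 423*log(t - 6)/8 - 1357*log(t - 5)/84 + log(t + 1)/48 - 97*log(t + 2)/504 + C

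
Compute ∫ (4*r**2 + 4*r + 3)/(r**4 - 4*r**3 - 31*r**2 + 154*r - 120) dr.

123*log(r - 5)/44 - 83*log(r - 4)/30 + 11*log(r - 1)/84 - 123*log(r + 6)/770 + C

Factor the denominator: (r - 5)*(r - 4)*(r - 1)*(r + 6).
Partial-fraction decomposition: -123/(770*(r + 6)) + 11/(84*(r - 1)) - 83/(30*(r - 4)) + 123/(44*(r - 5)).
Integrate each term: A/(r−a) contributes A·log|r−a|.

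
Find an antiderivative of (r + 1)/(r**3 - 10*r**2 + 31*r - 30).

-2*log(r - 3) + log(r**2 - 7*r + 10) + C

Factor the denominator: (r - 5)*(r - 3)*(r - 2).
Partial-fraction decomposition: 1/(r - 2) - 2/(r - 3) + 1/(r - 5).
Integrate each term: A/(r−a) contributes A·log|r−a|.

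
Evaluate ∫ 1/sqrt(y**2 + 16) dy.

log(y + sqrt(y**2 + 16)) + C

Substitute y = 4·tan(θ), so dy = 4·sec(θ)^2 dθ and the radical becomes sqrt(y**2 + 16) = 4·sec(θ) by the Pythagorean identity.
Integrate the resulting trig expression in θ, then back-substitute tan(θ) = y/4, sec(θ) = sqrt(y**2 + 16)/4 (absorbing any constant into C).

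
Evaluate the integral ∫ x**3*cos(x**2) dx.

Let u = x², du = 2x dx; rewrite as (1/2)∫ u^1·cos(1u) du.
Now integrate by parts 1 time.

x**2*sin(x**2)/2 + cos(x**2)/2 + C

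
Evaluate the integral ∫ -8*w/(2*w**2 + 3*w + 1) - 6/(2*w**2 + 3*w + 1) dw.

Let u = 2*w**2 + 3*w + 1, so du = (4*w + 3) dw.
Rewriting, the integral becomes -2·∫ 1/u du = -2·log(u).
Substituting back, u = 2*w**2 + 3*w + 1.

-2*log(2*w**2 + 3*w + 1) + C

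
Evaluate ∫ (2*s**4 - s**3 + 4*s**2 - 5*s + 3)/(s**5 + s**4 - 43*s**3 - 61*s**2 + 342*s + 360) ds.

Factor the denominator: (s - 6)*(s - 3)*(s + 1)*(s + 4)*(s + 5).
Partial-fraction decomposition: 1503/(352*(s + 5)) - 221/(70*(s + 4)) + 5/(112*(s + 1)) - 53/(224*(s - 3)) + 831/(770*(s - 6)).
Integrate each term: A/(s−a) contributes A·log|s−a|.

831*log(s - 6)/770 - 53*log(s - 3)/224 + 5*log(s + 1)/112 - 221*log(s + 4)/70 + 1503*log(s + 5)/352 + C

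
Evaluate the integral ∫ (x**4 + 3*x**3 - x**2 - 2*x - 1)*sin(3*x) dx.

Use integration by parts with u = x**4 + 3*x**3 - x**2 - 2*x - 1, dv = sin(3*x) dx, so v = -cos(3*x)/3.
Apply parts 4 times (tabular method): alternate signs, differentiate u down to 0, integrate dv up.

-x**4*cos(3*x)/3 + 4*x**3*sin(3*x)/9 - x**3*cos(3*x) + x**2*sin(3*x) + 7*x**2*cos(3*x)/9 - 14*x*sin(3*x)/27 + 4*x*cos(3*x)/3 - 4*sin(3*x)/9 + 13*cos(3*x)/81 + C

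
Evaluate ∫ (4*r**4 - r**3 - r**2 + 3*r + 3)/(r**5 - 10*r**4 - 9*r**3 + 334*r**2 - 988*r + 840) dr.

4618*log(r - 7)/325 - 1184*log(r - 5)/99 + 16789*log(r - 2)/14400 + 5349*log(r + 6)/9152 - 61/(120*r - 240) + C

Factor the denominator: (r - 7)*(r - 5)*(r - 2)**2*(r + 6).
Partial-fraction decomposition: 5349/(9152*(r + 6)) + 16789/(14400*(r - 2)) + 61/(120*(r - 2)**2) - 1184/(99*(r - 5)) + 4618/(325*(r - 7)).
Integrate each term; A/(r−a) gives A·log|r−a|; A/(r−a)² gives −A/(r−a).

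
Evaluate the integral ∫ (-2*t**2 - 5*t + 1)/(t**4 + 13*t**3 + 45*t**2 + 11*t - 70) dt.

-log(t - 1)/24 - log(t + 2)/15 - 2*log(t + 5)/3 + 31*log(t + 7)/40 + C

Factor the denominator: (t - 1)*(t + 2)*(t + 5)*(t + 7).
Partial-fraction decomposition: 31/(40*(t + 7)) - 2/(3*(t + 5)) - 1/(15*(t + 2)) - 1/(24*(t - 1)).
Integrate each term: A/(t−a) contributes A·log|t−a|.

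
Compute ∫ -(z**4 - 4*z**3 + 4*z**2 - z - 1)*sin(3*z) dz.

Use integration by parts with u = z**4 - 4*z**3 + 4*z**2 - z - 1, dv = -sin(3*z) dz, so v = cos(3*z)/3.
Apply parts 4 times (tabular method): alternate signs, differentiate u down to 0, integrate dv up.

z**4*cos(3*z)/3 - 4*z**3*sin(3*z)/9 - 4*z**3*cos(3*z)/3 + 4*z**2*sin(3*z)/3 + 8*z**2*cos(3*z)/9 - 16*z*sin(3*z)/27 + 5*z*cos(3*z)/9 - 5*sin(3*z)/27 - 43*cos(3*z)/81 + C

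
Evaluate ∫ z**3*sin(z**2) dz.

-z**2*cos(z**2)/2 + sin(z**2)/2 + C

Let u = z², du = 2z dz; rewrite as (1/2)∫ u^1·sin(1u) du.
Now integrate by parts 1 time.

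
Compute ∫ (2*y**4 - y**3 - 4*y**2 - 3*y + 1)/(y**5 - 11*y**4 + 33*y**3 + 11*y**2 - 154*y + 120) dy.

Factor the denominator: (y - 5)*(y - 4)*(y - 3)*(y - 1)*(y + 2).
Partial-fraction decomposition: 31/(630*(y + 2)) + 5/(72*(y - 1)) + 91/(20*(y - 3)) - 373/(18*(y - 4)) + 1011/(56*(y - 5)).
Integrate each term: A/(y−a) contributes A·log|y−a|.

1011*log(y - 5)/56 - 373*log(y - 4)/18 + 91*log(y - 3)/20 + 5*log(y - 1)/72 + 31*log(y + 2)/630 + C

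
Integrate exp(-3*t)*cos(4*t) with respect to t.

Let I denote the integral. Integrate by parts with u = cos(4*t), dv = exp(-3*t) dt, so v = -exp(-3*t)/3: I = -exp(-3*t)*cos(4*t)/3 − (4/3)·∫ exp(-3*t)*sin(4*t) dt.
Apply parts again with u = sin(4*t), dv = exp(-3*t) dt: ∫ exp(-3*t)*sin(4*t) dt = -exp(-3*t)*sin(4*t)/3 + (4/3)·I. Substituting back brings back I: I = 4*exp(-3*t)*sin(4*t)/9 - exp(-3*t)*cos(4*t)/3 − (16/9)·I.
Solving for I: (1 + 16/9)·I equals the remaining terms, so I = (9/25)·(4*exp(-3*t)*sin(4*t)/9 - exp(-3*t)*cos(4*t)/3).

4*exp(-3*t)*sin(4*t)/25 - 3*exp(-3*t)*cos(4*t)/25 + C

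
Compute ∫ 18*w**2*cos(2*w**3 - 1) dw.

3*sin(2*w**3 - 1) + C

Let u = 2*w**3 - 1, so du = (6*w**2) dw.
Rewriting, the integral becomes 3·∫ cos(u) du = 3·sin(u).
Substituting back, u = 2*w**3 - 1.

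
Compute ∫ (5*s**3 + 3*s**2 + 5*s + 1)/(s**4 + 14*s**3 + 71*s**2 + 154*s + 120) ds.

Factor the denominator: (s + 2)*(s + 3)*(s + 4)*(s + 5).
Partial-fraction decomposition: 287/(3*(s + 5)) - 291/(2*(s + 4)) + 61/(s + 3) - 37/(6*(s + 2)).
Integrate each term: A/(s−a) contributes A·log|s−a|.

-37*log(s + 2)/6 + 61*log(s + 3) - 291*log(s + 4)/2 + 287*log(s + 5)/3 + C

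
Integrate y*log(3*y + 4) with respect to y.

Use integration by parts with u = log(3*y + 4), dv = y dy.
Then du = 3/(3*y + 4) dy and v = y**2/2.

y**2*log(3*y + 4)/2 - y**2/4 + 2*y/3 - 8*log(3*y + 4)/9 + C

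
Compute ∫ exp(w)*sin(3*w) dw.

Let I denote the integral. Integrate by parts with u = sin(3*w), dv = exp(w) dw, so v = exp(w): I = exp(w)*sin(3*w) − 3·∫ exp(w)*cos(3*w) dw.
Apply parts again with u = cos(3*w), dv = exp(w) dw: ∫ exp(w)*cos(3*w) dw = exp(w)*cos(3*w) + 3·I. Substituting back brings back I: I = exp(w)*sin(3*w) - 3*exp(w)*cos(3*w) − 9·I.
Solving for I: (1 + 9)·I equals the remaining terms, so I = (1/10)·(exp(w)*sin(3*w) - 3*exp(w)*cos(3*w)).

exp(w)*sin(3*w)/10 - 3*exp(w)*cos(3*w)/10 + C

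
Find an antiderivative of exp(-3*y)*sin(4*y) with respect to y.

-3*exp(-3*y)*sin(4*y)/25 - 4*exp(-3*y)*cos(4*y)/25 + C

Let I denote the integral. Integrate by parts with u = sin(4*y), dv = exp(-3*y) dy, so v = -exp(-3*y)/3: I = -exp(-3*y)*sin(4*y)/3 + (4/3)·∫ exp(-3*y)*cos(4*y) dy.
Apply parts again with u = cos(4*y), dv = exp(-3*y) dy: ∫ exp(-3*y)*cos(4*y) dy = -exp(-3*y)*cos(4*y)/3 − (4/3)·I. Substituting back brings back I: I = -exp(-3*y)*sin(4*y)/3 - 4*exp(-3*y)*cos(4*y)/9 − (16/9)·I.
Solving for I: (1 + 16/9)·I equals the remaining terms, so I = (9/25)·(-exp(-3*y)*sin(4*y)/3 - 4*exp(-3*y)*cos(4*y)/9).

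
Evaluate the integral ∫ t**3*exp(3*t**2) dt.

Let u = t², du = 2t dt; rewrite as (1/2)∫ u^1·exp(3u) du.
Now integrate by parts 1 time.

(3*t**2 - 1)*exp(3*t**2)/18 + C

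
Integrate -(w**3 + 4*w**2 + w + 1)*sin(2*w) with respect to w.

w**3*cos(2*w)/2 - 3*w**2*sin(2*w)/4 + 2*w**2*cos(2*w) - 2*w*sin(2*w) - w*cos(2*w)/4 + sin(2*w)/8 - cos(2*w)/2 + C

Use integration by parts with u = w**3 + 4*w**2 + w + 1, dv = -sin(2*w) dw, so v = cos(2*w)/2.
Apply parts 3 times (tabular method): alternate signs, differentiate u down to 0, integrate dv up.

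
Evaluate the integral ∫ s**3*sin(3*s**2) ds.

Let u = s², du = 2s ds; rewrite as (1/2)∫ u^1·sin(3u) du.
Now integrate by parts 1 time.

-s**2*cos(3*s**2)/6 + sin(3*s**2)/18 + C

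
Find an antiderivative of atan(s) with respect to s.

Use integration by parts with u = arctan(s), dv = ds.
Then du = 1/(s**2 + 1) ds.

s*atan(s) - log(s**2 + 1)/2 + C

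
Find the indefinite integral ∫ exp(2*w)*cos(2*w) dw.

exp(2*w)*sin(2*w)/4 + exp(2*w)*cos(2*w)/4 + C

Let I denote the integral. Integrate by parts with u = cos(2*w), dv = exp(2*w) dw, so v = exp(2*w)/2: I = exp(2*w)*cos(2*w)/2 + ∫ exp(2*w)*sin(2*w) dw.
Apply parts again with u = sin(2*w), dv = exp(2*w) dw: ∫ exp(2*w)*sin(2*w) dw = exp(2*w)*sin(2*w)/2 − I. Substituting back brings back I: I = exp(2*w)*sin(2*w)/2 + exp(2*w)*cos(2*w)/2 − I.
Solving for I: (1 + 1)·I equals the remaining terms, so I = (1/2)·(exp(2*w)*sin(2*w)/2 + exp(2*w)*cos(2*w)/2).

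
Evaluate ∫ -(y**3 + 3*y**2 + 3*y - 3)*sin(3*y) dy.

Use integration by parts with u = y**3 + 3*y**2 + 3*y - 3, dv = -sin(3*y) dy, so v = cos(3*y)/3.
Apply parts 3 times (tabular method): alternate signs, differentiate u down to 0, integrate dv up.

y**3*cos(3*y)/3 - y**2*sin(3*y)/3 + y**2*cos(3*y) - 2*y*sin(3*y)/3 + 7*y*cos(3*y)/9 - 7*sin(3*y)/27 - 11*cos(3*y)/9 + C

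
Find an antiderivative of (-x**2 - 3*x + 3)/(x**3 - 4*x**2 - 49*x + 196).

Factor the denominator: (x - 7)*(x - 4)*(x + 7).
Partial-fraction decomposition: -25/(154*(x + 7)) + 25/(33*(x - 4)) - 67/(42*(x - 7)).
Integrate each term: A/(x−a) contributes A·log|x−a|.

-67*log(x - 7)/42 + 25*log(x - 4)/33 - 25*log(x + 7)/154 + C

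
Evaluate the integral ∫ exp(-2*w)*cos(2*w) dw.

exp(-2*w)*sin(2*w)/4 - exp(-2*w)*cos(2*w)/4 + C

Let I denote the integral. Integrate by parts with u = cos(2*w), dv = exp(-2*w) dw, so v = -exp(-2*w)/2: I = -exp(-2*w)*cos(2*w)/2 − ∫ exp(-2*w)*sin(2*w) dw.
Apply parts again with u = sin(2*w), dv = exp(-2*w) dw: ∫ exp(-2*w)*sin(2*w) dw = -exp(-2*w)*sin(2*w)/2 + I. Substituting back brings back I: I = exp(-2*w)*sin(2*w)/2 - exp(-2*w)*cos(2*w)/2 − I.
Solving for I: (1 + 1)·I equals the remaining terms, so I = (1/2)·(exp(-2*w)*sin(2*w)/2 - exp(-2*w)*cos(2*w)/2).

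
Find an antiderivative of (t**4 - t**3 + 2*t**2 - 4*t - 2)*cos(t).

t**4*sin(t) - t**3*sin(t) + 4*t**3*cos(t) - 10*t**2*sin(t) - 3*t**2*cos(t) + 2*t*sin(t) - 20*t*cos(t) + 18*sin(t) + 2*cos(t) + C

Use integration by parts with u = t**4 - t**3 + 2*t**2 - 4*t - 2, dv = cos(t) dt, so v = sin(t).
Apply parts 4 times (tabular method): alternate signs, differentiate u down to 0, integrate dv up.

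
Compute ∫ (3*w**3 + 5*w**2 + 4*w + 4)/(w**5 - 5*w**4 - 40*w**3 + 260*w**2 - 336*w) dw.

Factor the denominator: w*(w - 6)*(w - 4)*(w - 2)*(w + 7).
Partial-fraction decomposition: -808/(9009*(w + 7)) + 7/(18*(w - 2)) - 73/(44*(w - 4)) + 107/(78*(w - 6)) - 1/(84*w).
Integrate each term: A/(w−a) contributes A·log|w−a|.

-log(w)/84 + 107*log(w - 6)/78 - 73*log(w - 4)/44 + 7*log(w - 2)/18 - 808*log(w + 7)/9009 + C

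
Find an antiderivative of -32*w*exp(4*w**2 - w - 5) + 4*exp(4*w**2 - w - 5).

Let u = 4*w**2 - w - 5, so du = (8*w - 1) dw.
Rewriting, the integral becomes -4·∫ e^u du = -4·e^u.
Substituting back, u = 4*w**2 - w - 5.

-4*exp(4*w**2 - w - 5) + C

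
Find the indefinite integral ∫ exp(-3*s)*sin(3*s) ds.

-exp(-3*s)*sin(3*s)/6 - exp(-3*s)*cos(3*s)/6 + C

Let I denote the integral. Integrate by parts with u = sin(3*s), dv = exp(-3*s) ds, so v = -exp(-3*s)/3: I = -exp(-3*s)*sin(3*s)/3 + ∫ exp(-3*s)*cos(3*s) ds.
Apply parts again with u = cos(3*s), dv = exp(-3*s) ds: ∫ exp(-3*s)*cos(3*s) ds = -exp(-3*s)*cos(3*s)/3 − I. Substituting back brings back I: I = -exp(-3*s)*sin(3*s)/3 - exp(-3*s)*cos(3*s)/3 − I.
Solving for I: (1 + 1)·I equals the remaining terms, so I = (1/2)·(-exp(-3*s)*sin(3*s)/3 - exp(-3*s)*cos(3*s)/3).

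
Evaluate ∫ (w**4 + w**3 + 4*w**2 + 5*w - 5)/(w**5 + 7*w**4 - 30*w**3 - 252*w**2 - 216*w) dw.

5*log(w)/216 + 1681*log(w - 6)/6048 - 6*log(w + 1)/175 + 5279*log(w + 6)/7200 + 1189/(360*w + 2160) + C

Factor the denominator: w*(w - 6)*(w + 1)*(w + 6)**2.
Partial-fraction decomposition: 5279/(7200*(w + 6)) - 1189/(360*(w + 6)**2) - 6/(175*(w + 1)) + 1681/(6048*(w - 6)) + 5/(216*w).
Integrate each term; A/(w−a) gives A·log|w−a|; A/(w−a)² gives −A/(w−a).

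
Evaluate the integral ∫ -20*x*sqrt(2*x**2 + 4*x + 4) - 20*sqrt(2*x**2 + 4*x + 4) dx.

Let u = 2*x**2 + 4*x + 4, so du = (4*x + 4) dx.
Rewriting, the integral becomes -5·∫ √u du = -5·(2/3)u^(3/2).
Substituting back, u = 2*x**2 + 4*x + 4.

-10*(2*x**2 + 4*x + 4)**(3/2)/3 + C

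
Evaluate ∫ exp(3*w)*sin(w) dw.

3*exp(3*w)*sin(w)/10 - exp(3*w)*cos(w)/10 + C

Let I denote the integral. Integrate by parts with u = sin(w), dv = exp(3*w) dw, so v = exp(3*w)/3: I = exp(3*w)*sin(w)/3 − (1/3)·∫ exp(3*w)*cos(w) dw.
Apply parts again with u = cos(w), dv = exp(3*w) dw: ∫ exp(3*w)*cos(w) dw = exp(3*w)*cos(w)/3 + (1/3)·I. Substituting back brings back I: I = exp(3*w)*sin(w)/3 - exp(3*w)*cos(w)/9 − (1/9)·I.
Solving for I: (1 + 1/9)·I equals the remaining terms, so I = (9/10)·(exp(3*w)*sin(w)/3 - exp(3*w)*cos(w)/9).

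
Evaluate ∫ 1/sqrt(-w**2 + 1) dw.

asin(w) + C

Substitute w = sin(θ), so dw = cos(θ) dθ and the radical becomes sqrt(-w**2 + 1) = cos(θ) by the Pythagorean identity.
Integrate the resulting trig expression in θ, then back-substitute θ = asin(w), sin(θ) = w, cos(θ) = sqrt(-w**2 + 1) (absorbing any constant into C).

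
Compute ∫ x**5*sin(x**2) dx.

-x**4*cos(x**2)/2 + x**2*sin(x**2) + cos(x**2) + C

Let u = x², du = 2x dx; rewrite as (1/2)∫ u^2·sin(1u) du.
Now integrate by parts 2 times.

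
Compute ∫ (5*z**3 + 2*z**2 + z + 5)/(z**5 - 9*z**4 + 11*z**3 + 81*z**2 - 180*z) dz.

-log(z)/36 + 137*log(z - 5)/16 - 361*log(z - 4)/28 + 161*log(z - 3)/36 - 115*log(z + 3)/1008 + C

Factor the denominator: z*(z - 5)*(z - 4)*(z - 3)*(z + 3).
Partial-fraction decomposition: -115/(1008*(z + 3)) + 161/(36*(z - 3)) - 361/(28*(z - 4)) + 137/(16*(z - 5)) - 1/(36*z).
Integrate each term: A/(z−a) contributes A·log|z−a|.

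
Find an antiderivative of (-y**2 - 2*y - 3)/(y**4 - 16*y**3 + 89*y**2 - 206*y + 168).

Factor the denominator: (y - 7)*(y - 4)*(y - 3)*(y - 2).
Partial-fraction decomposition: 11/(10*(y - 2)) - 9/(2*(y - 3)) + 9/(2*(y - 4)) - 11/(10*(y - 7)).
Integrate each term: A/(y−a) contributes A·log|y−a|.

-11*log(y - 7)/10 + 9*log(y - 4)/2 - 9*log(y - 3)/2 + 11*log(y - 2)/10 + C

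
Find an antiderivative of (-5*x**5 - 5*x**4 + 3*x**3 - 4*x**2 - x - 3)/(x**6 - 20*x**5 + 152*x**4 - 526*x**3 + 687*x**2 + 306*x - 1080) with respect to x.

Factor the denominator: (x - 6)*(x - 5)*(x - 4)*(x - 3)**2*(x + 1).
Partial-fraction decomposition: 3/(1120*(x + 1)) + 6683/(32*(x - 3)) + 527/(8*(x - 3)**2) - 6279/(10*(x - 4)) + 6161/(8*(x - 5)) - 4985/(14*(x - 6)).
Integrate each term; A/(x−a) gives A·log|x−a|; A/(x−a)² gives −A/(x−a).

-4985*log(x - 6)/14 + 6161*log(x - 5)/8 - 6279*log(x - 4)/10 + 6683*log(x - 3)/32 + 3*log(x + 1)/1120 - 527/(8*x - 24) + C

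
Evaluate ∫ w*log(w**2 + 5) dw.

Let u = w**2 + 5, so du = (2*w) dw.
The integral becomes (1/2)·∫ log(u) du; integrate by parts with u′=log(u), dv′=du.

w**2*log(w**2 + 5)/2 - w**2/2 + 5*log(w**2 + 5)/2 + C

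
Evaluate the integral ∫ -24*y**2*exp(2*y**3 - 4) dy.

-4*exp(2*y**3 - 4) + C

Let u = 2*y**3 - 4, so du = (6*y**2) dy.
Rewriting, the integral becomes -4·∫ e^u du = -4·e^u.
Substituting back, u = 2*y**3 - 4.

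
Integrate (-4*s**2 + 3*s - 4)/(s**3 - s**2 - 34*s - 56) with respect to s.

Factor the denominator: (s - 7)*(s + 2)*(s + 4).
Partial-fraction decomposition: -40/(11*(s + 4)) + 13/(9*(s + 2)) - 179/(99*(s - 7)).
Integrate each term: A/(s−a) contributes A·log|s−a|.

-179*log(s - 7)/99 + 13*log(s + 2)/9 - 40*log(s + 4)/11 + C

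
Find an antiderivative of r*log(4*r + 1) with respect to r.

Use integration by parts with u = log(4*r + 1), dv = r dr.
Then du = 4/(4*r + 1) dr and v = r**2/2.

r**2*log(4*r + 1)/2 - r**2/4 + r/8 - log(4*r + 1)/32 + C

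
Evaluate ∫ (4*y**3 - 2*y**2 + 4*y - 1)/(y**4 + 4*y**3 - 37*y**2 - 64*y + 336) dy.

239*log(y - 4)/88 - 101*log(y - 3)/70 - 305*log(y + 4)/168 + 1499*log(y + 7)/330 + C

Factor the denominator: (y - 4)*(y - 3)*(y + 4)*(y + 7).
Partial-fraction decomposition: 1499/(330*(y + 7)) - 305/(168*(y + 4)) - 101/(70*(y - 3)) + 239/(88*(y - 4)).
Integrate each term: A/(y−a) contributes A·log|y−a|.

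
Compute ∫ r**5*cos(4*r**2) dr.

Let u = r², du = 2r dr; rewrite as (1/2)∫ u^2·cos(4u) du.
Now integrate by parts 2 times.

r**4*sin(4*r**2)/8 + r**2*cos(4*r**2)/16 - sin(4*r**2)/64 + C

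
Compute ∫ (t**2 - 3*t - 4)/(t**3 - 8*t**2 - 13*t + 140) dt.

12*log(t - 7)/11 - log(t - 5)/3 + 8*log(t + 4)/33 + C

Factor the denominator: (t - 7)*(t - 5)*(t + 4).
Partial-fraction decomposition: 8/(33*(t + 4)) - 1/(3*(t - 5)) + 12/(11*(t - 7)).
Integrate each term: A/(t−a) contributes A·log|t−a|.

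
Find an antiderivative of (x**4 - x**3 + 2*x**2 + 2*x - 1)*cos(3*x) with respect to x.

Use integration by parts with u = x**4 - x**3 + 2*x**2 + 2*x - 1, dv = cos(3*x) dx, so v = sin(3*x)/3.
Apply parts 4 times (tabular method): alternate signs, differentiate u down to 0, integrate dv up.

x**4*sin(3*x)/3 - x**3*sin(3*x)/3 + 4*x**3*cos(3*x)/9 + 2*x**2*sin(3*x)/9 - x**2*cos(3*x)/3 + 8*x*sin(3*x)/9 + 4*x*cos(3*x)/27 - 31*sin(3*x)/81 + 8*cos(3*x)/27 + C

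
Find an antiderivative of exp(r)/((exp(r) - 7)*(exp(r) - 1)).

log(exp(r) - 7)/6 - log(exp(r) - 1)/6 + C

Let u = e^r, du = e^r dr.
The integral becomes ∫ du/((u-7)(u-1)); decompose into partial fractions.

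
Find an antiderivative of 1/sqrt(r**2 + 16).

Substitute r = 4·tan(θ), so dr = 4·sec(θ)^2 dθ and the radical becomes sqrt(r**2 + 16) = 4·sec(θ) by the Pythagorean identity.
Integrate the resulting trig expression in θ, then back-substitute tan(θ) = r/4, sec(θ) = sqrt(r**2 + 16)/4 (absorbing any constant into C).

log(r + sqrt(r**2 + 16)) + C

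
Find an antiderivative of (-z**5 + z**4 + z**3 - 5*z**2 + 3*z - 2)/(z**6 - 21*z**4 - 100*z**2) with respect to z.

Factor the denominator: z**2*(z - 5)*(z + 5)*(z**2 + 4).
Partial-fraction decomposition: -17*(z - 2)/(116*(z**2 + 4)) - 3483/(7250*(z + 5)) - 2487/(7250*(z - 5)) - 3/(100*z) + 1/(50*z**2).
Integrate each term; A/(z−a) gives A·log|z−a|; the (Bz+D)/(z²+p²) term gives a log and an atan.

-3*log(z)/100 - 2487*log(z - 5)/7250 - 3483*log(z + 5)/7250 - 17*log(z**2 + 4)/232 + 17*atan(z/2)/116 - 1/(50*z) + C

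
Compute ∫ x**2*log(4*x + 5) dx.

Use integration by parts with u = log(4*x + 5), dv = x**2 dx.
Then du = 4/(4*x + 5) dx and v = x**3/3.

x**3*log(4*x + 5)/3 - x**3/9 + 5*x**2/24 - 25*x/48 + 125*log(4*x + 5)/192 + C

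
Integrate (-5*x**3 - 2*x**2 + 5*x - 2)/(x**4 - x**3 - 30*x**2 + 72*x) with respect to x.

Factor the denominator: x*(x - 4)*(x - 3)*(x + 6).
Partial-fraction decomposition: -244/(135*(x + 6)) + 140/(27*(x - 3)) - 167/(20*(x - 4)) - 1/(36*x).
Integrate each term: A/(x−a) contributes A·log|x−a|.

-log(x)/36 - 167*log(x - 4)/20 + 140*log(x - 3)/27 - 244*log(x + 6)/135 + C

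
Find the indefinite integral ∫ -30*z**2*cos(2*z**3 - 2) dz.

-5*sin(2*z**3 - 2) + C

Let u = 2*z**3 - 2, so du = (6*z**2) dz.
Rewriting, the integral becomes -5·∫ cos(u) du = -5·sin(u).
Substituting back, u = 2*z**3 - 2.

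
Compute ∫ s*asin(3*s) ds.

Use integration by parts with u = arcsin(3*s), dv = s ds.
Then du = 3/sqrt(-9*s**2 + 1) ds.

s**2*asin(3*s)/2 + s*sqrt(-9*s**2 + 1)/12 - asin(3*s)/36 + C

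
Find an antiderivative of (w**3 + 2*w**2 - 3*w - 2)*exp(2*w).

(4*w**3 + 2*w**2 - 14*w - 1)*exp(2*w)/8 + C

Use integration by parts with u = w**3 + 2*w**2 - 3*w - 2, dv = exp(2*w) dw, so v = exp(2*w)/2.
Apply parts 3 times (tabular method): alternate signs, differentiate u down to 0, integrate dv up.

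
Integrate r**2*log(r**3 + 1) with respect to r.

Let u = r**3 + 1, so du = (3*r**2) dr.
The integral becomes (1/3)·∫ log(u) du; integrate by parts with u′=log(u), dv′=du.

r**3*log(r**3 + 1)/3 - r**3/3 + log(r**3 + 1)/3 + C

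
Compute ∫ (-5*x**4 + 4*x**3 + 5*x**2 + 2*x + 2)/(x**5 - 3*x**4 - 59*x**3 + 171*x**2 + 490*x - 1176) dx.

Factor the denominator: (x - 7)*(x - 4)*(x - 2)*(x + 3)*(x + 7).
Partial-fraction decomposition: -1643/(693*(x + 7)) + 59/(175*(x + 3)) - 11/(225*(x - 2)) + 467/(231*(x - 4)) - 2593/(525*(x - 7)).
Integrate each term: A/(x−a) contributes A·log|x−a|.

-2593*log(x - 7)/525 + 467*log(x - 4)/231 - 11*log(x - 2)/225 + 59*log(x + 3)/175 - 1643*log(x + 7)/693 + C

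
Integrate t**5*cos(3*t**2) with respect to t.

Let u = t², du = 2t dt; rewrite as (1/2)∫ u^2·cos(3u) du.
Now integrate by parts 2 times.

t**4*sin(3*t**2)/6 + t**2*cos(3*t**2)/9 - sin(3*t**2)/27 + C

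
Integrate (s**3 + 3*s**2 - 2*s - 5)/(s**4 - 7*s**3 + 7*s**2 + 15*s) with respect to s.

Factor the denominator: s*(s - 5)*(s - 3)*(s + 1).
Partial-fraction decomposition: 1/(24*(s + 1)) - 43/(24*(s - 3)) + 37/(12*(s - 5)) - 1/(3*s).
Integrate each term: A/(s−a) contributes A·log|s−a|.

-log(s)/3 + 37*log(s - 5)/12 - 43*log(s - 3)/24 + log(s + 1)/24 + C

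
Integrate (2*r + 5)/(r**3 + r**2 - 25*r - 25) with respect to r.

Factor the denominator: (r - 5)*(r + 1)*(r + 5).
Partial-fraction decomposition: -1/(8*(r + 5)) - 1/(8*(r + 1)) + 1/(4*(r - 5)).
Integrate each term: A/(r−a) contributes A·log|r−a|.

log(r - 5)/4 - log(r**2 + 6*r + 5)/8 + C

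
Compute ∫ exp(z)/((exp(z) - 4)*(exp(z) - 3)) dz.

log(exp(z) - 4) - log(exp(z) - 3) + C

Let u = e^z, du = e^z dz.
The integral becomes ∫ du/((u-4)(u-3)); decompose into partial fractions.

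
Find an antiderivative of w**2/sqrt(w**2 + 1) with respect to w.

Substitute w = tan(θ), so dw = sec(θ)^2 dθ and the radical becomes sqrt(w**2 + 1) = sec(θ) by the Pythagorean identity.
Integrate the resulting trig expression in θ, then back-substitute tan(θ) = w, sec(θ) = sqrt(w**2 + 1) (absorbing any constant into C).

w*sqrt(w**2 + 1)/2 - log(w + sqrt(w**2 + 1))/2 + C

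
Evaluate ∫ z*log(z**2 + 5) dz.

Let u = z**2 + 5, so du = (2*z) dz.
The integral becomes (1/2)·∫ log(u) du; integrate by parts with u′=log(u), dv′=du.

z**2*log(z**2 + 5)/2 - z**2/2 + 5*log(z**2 + 5)/2 + C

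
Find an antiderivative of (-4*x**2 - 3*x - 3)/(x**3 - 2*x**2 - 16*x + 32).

-79*log(x - 4)/16 + 25*log(x - 2)/12 - 55*log(x + 4)/48 + C

Factor the denominator: (x - 4)*(x - 2)*(x + 4).
Partial-fraction decomposition: -55/(48*(x + 4)) + 25/(12*(x - 2)) - 79/(16*(x - 4)).
Integrate each term: A/(x−a) contributes A·log|x−a|.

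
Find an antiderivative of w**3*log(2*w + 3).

Use integration by parts with u = log(2*w + 3), dv = w**3 dw.
Then du = 2/(2*w + 3) dw and v = w**4/4.

w**4*log(2*w + 3)/4 - w**4/16 + w**3/8 - 9*w**2/32 + 27*w/32 - 81*log(2*w + 3)/64 + C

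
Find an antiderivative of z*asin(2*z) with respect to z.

z**2*asin(2*z)/2 + z*sqrt(-4*z**2 + 1)/8 - asin(2*z)/16 + C

Use integration by parts with u = arcsin(2*z), dv = z dz.
Then du = 2/sqrt(-4*z**2 + 1) dz.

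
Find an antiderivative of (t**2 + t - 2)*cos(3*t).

Use integration by parts with u = t**2 + t - 2, dv = cos(3*t) dt, so v = sin(3*t)/3.
Apply parts 2 times (tabular method): alternate signs, differentiate u down to 0, integrate dv up.

t**2*sin(3*t)/3 + t*sin(3*t)/3 + 2*t*cos(3*t)/9 - 20*sin(3*t)/27 + cos(3*t)/9 + C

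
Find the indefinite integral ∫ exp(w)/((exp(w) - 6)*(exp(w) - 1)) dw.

Let u = e^w, du = e^w dw.
The integral becomes ∫ du/((u-1)(u-6)); decompose into partial fractions.

log(exp(w) - 6)/5 - log(exp(w) - 1)/5 + C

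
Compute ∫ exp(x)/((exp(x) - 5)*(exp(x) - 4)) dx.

Let u = e^x, du = e^x dx.
The integral becomes ∫ du/((u-4)(u-5)); decompose into partial fractions.

log(exp(x) - 5) - log(exp(x) - 4) + C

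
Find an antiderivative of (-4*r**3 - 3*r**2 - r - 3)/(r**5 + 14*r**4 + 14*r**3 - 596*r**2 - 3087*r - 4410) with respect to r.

-1529*log(r - 7)/21840 - 27*log(r + 3)/80 + 427*log(r + 5)/48 - 253*log(r + 6)/13 + 1229*log(r + 7)/112 + C

Factor the denominator: (r - 7)*(r + 3)*(r + 5)*(r + 6)*(r + 7).
Partial-fraction decomposition: 1229/(112*(r + 7)) - 253/(13*(r + 6)) + 427/(48*(r + 5)) - 27/(80*(r + 3)) - 1529/(21840*(r - 7)).
Integrate each term: A/(r−a) contributes A·log|r−a|.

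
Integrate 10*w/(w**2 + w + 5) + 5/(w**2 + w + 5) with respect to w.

Let u = w**2 + w + 5, so du = (2*w + 1) dw.
Rewriting, the integral becomes 5·∫ 1/u du = 5·log(u).
Substituting back, u = w**2 + w + 5.

5*log(w**2 + w + 5) + C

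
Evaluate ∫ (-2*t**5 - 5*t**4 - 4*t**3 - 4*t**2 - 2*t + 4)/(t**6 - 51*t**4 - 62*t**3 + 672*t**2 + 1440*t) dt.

log(t)/360 - 2881*log(t - 6)/675 + 1109*log(t - 5)/360 - 163*log(t + 3)/216 - 109*log(t + 4)/1800 - 27/(10*t + 40) + C

Factor the denominator: t*(t - 6)*(t - 5)*(t + 3)*(t + 4)**2.
Partial-fraction decomposition: -109/(1800*(t + 4)) + 27/(10*(t + 4)**2) - 163/(216*(t + 3)) + 1109/(360*(t - 5)) - 2881/(675*(t - 6)) + 1/(360*t).
Integrate each term; A/(t−a) gives A·log|t−a|; A/(t−a)² gives −A/(t−a).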